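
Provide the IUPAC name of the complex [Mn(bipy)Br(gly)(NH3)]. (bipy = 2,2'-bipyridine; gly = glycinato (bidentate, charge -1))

ammine(2,2'-bipyridine)bromo(glycinato)manganese(II)

There is no counter-ion, so the complex is neutral overall.
Ligand charges: 1×bromo (-1 each), 1×ammine (neutral), 1×2,2'-bipyridine (neutral), 1×glycinato (-1 each); total -2. So Mn + (-2) = 0, giving Mn = +2.
Ligands are named alphabetically: ammine before bipyridine before bromo before glycinato.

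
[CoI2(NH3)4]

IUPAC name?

tetraamminediiodocobalt(II)

There is no counter-ion, so the complex is neutral overall.
Ligand charges: 4×ammine (neutral), 2×iodo (-1 each); total -2. So Co + (-2) = 0, giving Co = +2.
Ligands are named alphabetically: ammine before iodo.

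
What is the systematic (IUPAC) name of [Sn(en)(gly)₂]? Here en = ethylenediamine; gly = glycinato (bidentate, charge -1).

There is no counter-ion, so the complex is neutral overall.
Ligand charges: 1×ethylenediamine (neutral), 2×glycinato (-1 each); total -2. So Sn + (-2) = 0, giving Sn = +2.
Ligands are named alphabetically: ethylenediamine before glycinato.

(ethylenediamine)bis(glycinato)tin(II)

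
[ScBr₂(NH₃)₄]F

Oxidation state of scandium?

+3

1 fluoride outside the brackets (-1 each) → the complex ion is 1+.
Ligand charges: 2×Br = -2; 4×NH3 neutral; sum -2.
Sc + (-2) = 1+ ⇒ Sc is +3.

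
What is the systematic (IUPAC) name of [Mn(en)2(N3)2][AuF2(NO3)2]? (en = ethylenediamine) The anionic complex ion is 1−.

The complex anion is given as 1−; its ligand charges sum to -4, so Au = +3.
A 1:1 salt means the cation carries the equal and opposite charge, 1+.
Cation: ligand charges sum to -2; for the ion to be 1+, Mn = +3.

diazidobis(ethylenediamine)manganese(III) difluorodinitratoaurate(III)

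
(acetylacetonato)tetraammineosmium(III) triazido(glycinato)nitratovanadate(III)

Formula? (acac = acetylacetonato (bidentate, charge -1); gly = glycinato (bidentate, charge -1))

Cation [Os…]: ligand charges -1, Os(III) ⇒ ion charge 2+.
Anion [V…]: ligand charges -5, V(III) ⇒ ion charge 2−.

[Os(acac)(NH3)4][V(gly)(N3)3(NO3)]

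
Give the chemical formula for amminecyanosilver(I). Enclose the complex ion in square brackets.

Ligands: 1 cyano (CN, -1), 1 ammine (NH3, neutral). Ligand charge sum = -1.
With Ag in oxidation state +1, the complex ion is [Ag...].

[Ag(CN)(NH3)]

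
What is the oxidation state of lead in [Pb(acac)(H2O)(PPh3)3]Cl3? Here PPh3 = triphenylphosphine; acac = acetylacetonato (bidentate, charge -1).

+4

3 chloride outside the brackets (-1 each) → the complex ion is 3+.
Ligand charges: 3×PPh3 neutral; 1×acac = -1; 1×H2O neutral; sum -1.
Pb + (-1) = 3+ ⇒ Pb is +4.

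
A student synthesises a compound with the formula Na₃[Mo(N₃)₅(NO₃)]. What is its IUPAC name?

The 3 sodium counter-ions carry a total charge of +3, so each complex ion is 3−.
Ligand charges: 1×nitrato (-1 each), 5×azido (-1 each); total -6. So Mo + (-6) = 3−, giving Mo = +3.
Ligands are named alphabetically: azido before nitrato.
The complex ion is anionic, so molybdenum takes the -ate form molybdate(III).

sodium pentaazidonitratomolybdate(III)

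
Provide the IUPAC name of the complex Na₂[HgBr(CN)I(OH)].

The 2 sodium counter-ions carry a total charge of +2, so each complex ion is 2−.
Ligand charges: 1×iodo (-1 each), 1×cyano (-1 each), 1×hydroxo (-1 each), 1×bromo (-1 each); total -4. So Hg + (-4) = 2−, giving Hg = +2.
Ligands are named alphabetically: bromo before cyano before hydroxo before iodo.
The complex ion is anionic, so mercury takes the -ate form mercurate(II).

sodium bromocyanohydroxoiodomercurate(II)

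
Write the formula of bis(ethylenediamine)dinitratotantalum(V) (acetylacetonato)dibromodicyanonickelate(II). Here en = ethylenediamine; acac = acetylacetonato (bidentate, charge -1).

[Ta(en)2(NO3)2][Ni(acac)Br2(CN)2]

Cation [Ta…]: ligand charges -2, Ta(V) ⇒ ion charge 3+.
Anion [Ni…]: ligand charges -5, Ni(II) ⇒ ion charge 3−.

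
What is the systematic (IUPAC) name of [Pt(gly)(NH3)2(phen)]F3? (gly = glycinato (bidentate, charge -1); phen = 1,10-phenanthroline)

diammine(glycinato)(1,10-phenanthroline)platinum(IV) fluoride

The 3 fluoride counter-ions carry a total charge of -3, so each complex ion is 3+.
Ligand charges: 1×glycinato (-1 each), 1×1,10-phenanthroline (neutral), 2×ammine (neutral); total -1. So Pt + (-1) = 3+, giving Pt = +4.
Ligands are named alphabetically: ammine before glycinato before phenanthroline.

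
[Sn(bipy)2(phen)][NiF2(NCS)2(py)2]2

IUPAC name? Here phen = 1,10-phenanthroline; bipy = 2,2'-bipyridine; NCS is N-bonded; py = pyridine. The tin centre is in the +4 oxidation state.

bis(2,2'-bipyridine)(1,10-phenanthroline)tin(IV) difluorodiisothiocyanatobis(pyridine)nickelate(II)

Sn is given as +4; the cation's ligand charges sum to 0, so the complex cation is 4+.
With 2 anions per cation, each anion must be 4/2 = 2−.
Anion: ligand charges sum to -4; for the ion to be 2−, Ni = +2.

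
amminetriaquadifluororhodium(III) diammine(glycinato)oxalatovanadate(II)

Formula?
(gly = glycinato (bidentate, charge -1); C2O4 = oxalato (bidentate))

Cation [Rh…]: ligand charges -2, Rh(III) ⇒ ion charge 1+.
Anion [V…]: ligand charges -3, V(II) ⇒ ion charge 1−.
One 1+ cation balances one 1− anion.

[RhF2(H2O)3(NH3)][V(C2O4)(gly)(NH3)2]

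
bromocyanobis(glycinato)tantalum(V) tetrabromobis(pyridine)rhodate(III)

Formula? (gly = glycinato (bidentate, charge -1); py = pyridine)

Cation [Ta…]: ligand charges -4, Ta(V) ⇒ ion charge 1+.
Anion [Rh…]: ligand charges -4, Rh(III) ⇒ ion charge 1−.
One 1+ cation balances one 1− anion.

[TaBr(CN)(gly)2][RhBr4(py)2]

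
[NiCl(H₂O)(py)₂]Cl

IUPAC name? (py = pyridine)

aquachlorobis(pyridine)nickel(II) chloride

The 1 chloride counter-ion carries a total charge of -1, so each complex ion is 1+.
Ligand charges: 1×chloro (-1 each), 2×pyridine (neutral), 1×aqua (neutral); total -1. So Ni + (-1) = 1+, giving Ni = +2.
Ligands are named alphabetically: aqua before chloro before pyridine.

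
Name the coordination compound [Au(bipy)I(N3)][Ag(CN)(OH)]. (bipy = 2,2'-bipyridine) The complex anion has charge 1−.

Both ions are complex: the cation is named first with the plain metal name, the anion second with the -ate form; each ion's ligands are alphabetised independently.
The complex anion is given as 1−; its ligand charges sum to -2, so Ag = +1.
A 1:1 salt means the cation carries the equal and opposite charge, 1+.
Cation: ligand charges sum to -2; for the ion to be 1+, Au = +3.

azido(2,2'-bipyridine)iodogold(III) cyanohydroxoargentate(I)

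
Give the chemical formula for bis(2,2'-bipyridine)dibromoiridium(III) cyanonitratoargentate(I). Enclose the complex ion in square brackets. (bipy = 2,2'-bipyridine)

Cation [Ir…]: ligand charges -2, Ir(III) ⇒ ion charge 1+.
Anion [Ag…]: ligand charges -2, Ag(I) ⇒ ion charge 1−.

[Ir(bipy)2Br2][Ag(CN)(NO3)]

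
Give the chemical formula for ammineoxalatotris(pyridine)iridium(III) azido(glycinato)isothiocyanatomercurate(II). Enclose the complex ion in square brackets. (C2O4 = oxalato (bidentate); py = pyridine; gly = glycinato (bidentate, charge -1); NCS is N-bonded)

[Ir(C2O4)(NH3)(py)3][Hg(gly)(N3)(NCS)]

Cation [Ir…]: ligand charges -2, Ir(III) ⇒ ion charge 1+.
Anion [Hg…]: ligand charges -3, Hg(II) ⇒ ion charge 1−.
One 1+ cation balances one 1− anion.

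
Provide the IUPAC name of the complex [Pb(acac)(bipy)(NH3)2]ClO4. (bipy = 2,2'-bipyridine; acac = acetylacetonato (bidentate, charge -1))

(acetylacetonato)diammine(2,2'-bipyridine)lead(II) perchlorate

The 1 perchlorate counter-ion carries a total charge of -1, so each complex ion is 1+.
Ligand charges: 1×2,2'-bipyridine (neutral), 2×ammine (neutral), 1×acetylacetonato (-1 each); total -1. So Pb + (-1) = 1+, giving Pb = +2.
Ligands are named alphabetically: acetylacetonato before ammine before bipyridine.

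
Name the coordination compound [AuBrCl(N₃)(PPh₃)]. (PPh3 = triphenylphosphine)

azidobromochloro(triphenylphosphine)gold(III)

There is no counter-ion, so the complex is neutral overall.
Ligand charges: 1×chloro (-1 each), 1×bromo (-1 each), 1×azido (-1 each), 1×triphenylphosphine (neutral); total -3. So Au + (-3) = 0, giving Au = +3.
Ligands are named alphabetically: azido before bromo before chloro before triphenylphosphine.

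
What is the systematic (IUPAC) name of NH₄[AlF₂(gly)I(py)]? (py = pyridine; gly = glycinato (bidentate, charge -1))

The 1 ammonium counter-ion carries a total charge of +1, so each complex ion is 1−.
Ligand charges: 1×iodo (-1 each), 1×pyridine (neutral), 1×glycinato (-1 each), 2×fluoro (-1 each); total -4. So Al + (-4) = 1−, giving Al = +3.
Ligands are named alphabetically: fluoro before glycinato before iodo before pyridine.
The complex ion is anionic, so aluminium takes the -ate form aluminate(III).

ammonium difluoro(glycinato)iodo(pyridine)aluminate(III)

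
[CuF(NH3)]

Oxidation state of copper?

No counter-ion: the bracketed complex is neutral.
Ligand charges: 1×NH3 neutral; 1×F = -1; sum -1.
Cu + (-1) = 0 ⇒ Cu is +1.

+1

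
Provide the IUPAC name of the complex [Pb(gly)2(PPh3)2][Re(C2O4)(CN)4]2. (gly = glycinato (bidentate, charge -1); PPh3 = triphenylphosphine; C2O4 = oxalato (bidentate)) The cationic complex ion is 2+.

bis(glycinato)bis(triphenylphosphine)lead(IV) tetracyanooxalatorhenate(V)

Both ions are complex: the cation is named first with the plain metal name, the anion second with the -ate form; each ion's ligands are alphabetised independently.
The complex cation is given as 2+; its ligand charges sum to -2, so Pb = +4.
With 2 anions per cation, each anion must be 2/2 = 1−.
Anion: ligand charges sum to -6; for the ion to be 1−, Re = +5.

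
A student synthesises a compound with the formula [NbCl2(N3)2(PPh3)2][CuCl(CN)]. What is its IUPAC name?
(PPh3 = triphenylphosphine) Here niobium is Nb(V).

Both ions are complex: the cation is named first with the plain metal name, the anion second with the -ate form; each ion's ligands are alphabetised independently.
Nb is given as +5; the cation's ligand charges sum to -4, so the complex cation is 1+.
A 1:1 salt means the anion carries the equal and opposite charge, 1−.
Anion: ligand charges sum to -2; for the ion to be 1−, Cu = +1.

diazidodichlorobis(triphenylphosphine)niobium(V) chlorocyanocuprate(I)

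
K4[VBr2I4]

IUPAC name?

The 4 potassium counter-ions carry a total charge of +4, so each complex ion is 4−.
Ligand charges: 2×bromo (-1 each), 4×iodo (-1 each); total -6. So V + (-6) = 4−, giving V = +2.
Ligands are named alphabetically: bromo before iodo.
The complex ion is anionic, so vanadium takes the -ate form vanadate(II).

potassium dibromotetraiodovanadate(II)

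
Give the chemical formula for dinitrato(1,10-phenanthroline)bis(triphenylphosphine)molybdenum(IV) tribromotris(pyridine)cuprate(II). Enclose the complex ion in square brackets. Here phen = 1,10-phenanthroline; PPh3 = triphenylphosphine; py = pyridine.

Cation [Mo…]: ligand charges -2, Mo(IV) ⇒ ion charge 2+.
Anion [Cu…]: ligand charges -3, Cu(II) ⇒ ion charge 1−.

[Mo(NO3)2(phen)(PPh3)2][CuBr3(py)3]2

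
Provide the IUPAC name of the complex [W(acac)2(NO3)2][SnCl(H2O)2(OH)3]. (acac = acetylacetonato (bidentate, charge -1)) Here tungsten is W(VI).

bis(acetylacetonato)dinitratotungsten(VI) diaquachlorotrihydroxostannate(II)

Both ions are complex: the cation is named first with the plain metal name, the anion second with the -ate form; each ion's ligands are alphabetised independently.
W is given as +6; the cation's ligand charges sum to -4, so the complex cation is 2+.
A 1:1 salt means the anion carries the equal and opposite charge, 2−.
Anion: ligand charges sum to -4; for the ion to be 2−, Sn = +2.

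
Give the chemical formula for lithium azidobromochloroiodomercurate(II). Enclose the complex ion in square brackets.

Ligands: 1 iodo (I, -1), 1 chloro (Cl, -1), 1 azido (N3, -1), 1 bromo (Br, -1). Ligand charge sum = -4.
With Hg in oxidation state +2, the complex ion is [Hg...]^2−.
Charge balance with lithium (+1) requires 1 complex ion per 2 lithium.

Li2[HgBrClI(N3)]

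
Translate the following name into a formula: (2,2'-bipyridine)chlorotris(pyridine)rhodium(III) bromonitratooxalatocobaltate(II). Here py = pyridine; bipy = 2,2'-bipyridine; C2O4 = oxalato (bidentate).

[Rh(bipy)Cl(py)3][CoBr(C2O4)(NO3)]

Cation [Rh…]: ligand charges -1, Rh(III) ⇒ ion charge 2+.
Anion [Co…]: ligand charges -4, Co(II) ⇒ ion charge 2−.
One 2+ cation balances one 2− anion.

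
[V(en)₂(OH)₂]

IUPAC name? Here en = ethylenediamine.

There is no counter-ion, so the complex is neutral overall.
Ligand charges: 2×ethylenediamine (neutral), 2×hydroxo (-1 each); total -2. So V + (-2) = 0, giving V = +2.
Ligands are named alphabetically: ethylenediamine before hydroxo.

bis(ethylenediamine)dihydroxovanadium(II)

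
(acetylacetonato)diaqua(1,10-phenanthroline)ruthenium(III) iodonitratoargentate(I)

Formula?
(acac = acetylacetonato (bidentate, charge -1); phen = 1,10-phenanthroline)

[Ru(acac)(H2O)2(phen)][AgI(NO3)]2

Cation [Ru…]: ligand charges -1, Ru(III) ⇒ ion charge 2+.
Anion [Ag…]: ligand charges -2, Ag(I) ⇒ ion charge 1−.
One 2+ cation requires 2 of the 1− anion.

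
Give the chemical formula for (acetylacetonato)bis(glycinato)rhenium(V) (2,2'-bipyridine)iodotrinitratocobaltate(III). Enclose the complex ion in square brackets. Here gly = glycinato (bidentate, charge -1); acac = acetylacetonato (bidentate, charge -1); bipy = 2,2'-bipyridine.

Cation [Re…]: ligand charges -3, Re(V) ⇒ ion charge 2+.
Anion [Co…]: ligand charges -4, Co(III) ⇒ ion charge 1−.

[Re(acac)(gly)2][Co(bipy)I(NO3)3]2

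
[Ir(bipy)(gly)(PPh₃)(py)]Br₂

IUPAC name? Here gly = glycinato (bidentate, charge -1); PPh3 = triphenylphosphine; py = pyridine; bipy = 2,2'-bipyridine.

The 2 bromide counter-ions carry a total charge of -2, so each complex ion is 2+.
Ligand charges: 1×glycinato (-1 each), 1×triphenylphosphine (neutral), 1×pyridine (neutral), 1×2,2'-bipyridine (neutral); total -1. So Ir + (-1) = 2+, giving Ir = +3.
Ligands are named alphabetically: bipyridine before glycinato before pyridine before triphenylphosphine.

(2,2'-bipyridine)(glycinato)(pyridine)(triphenylphosphine)iridium(III) bromide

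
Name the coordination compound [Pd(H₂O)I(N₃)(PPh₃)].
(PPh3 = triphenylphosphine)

aquaazidoiodo(triphenylphosphine)palladium(II)

There is no counter-ion, so the complex is neutral overall.
Ligand charges: 1×iodo (-1 each), 1×triphenylphosphine (neutral), 1×azido (-1 each), 1×aqua (neutral); total -2. So Pd + (-2) = 0, giving Pd = +2.
Ligands are named alphabetically: aqua before azido before iodo before triphenylphosphine.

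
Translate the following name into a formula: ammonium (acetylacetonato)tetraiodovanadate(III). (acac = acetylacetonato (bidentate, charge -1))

Ligands: 4 iodo (I, -1), 1 acetylacetonato (acac, -1). Ligand charge sum = -5.
Charge balance with ammonium (+1) requires 1 complex ion per 2 ammonium.

(NH4)2[V(acac)I4]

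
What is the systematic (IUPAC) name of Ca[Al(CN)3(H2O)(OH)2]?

calcium aquatricyanodihydroxoaluminate(III)

The 1 calcium counter-ion carries a total charge of +2, so each complex ion is 2−.
Ligand charges: 2×hydroxo (-1 each), 3×cyano (-1 each), 1×aqua (neutral); total -5. So Al + (-5) = 2−, giving Al = +3.
The complex ion is anionic, so aluminium takes the -ate form aluminate(III).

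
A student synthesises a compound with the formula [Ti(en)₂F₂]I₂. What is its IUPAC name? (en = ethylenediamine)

bis(ethylenediamine)difluorotitanium(IV) iodide

The 2 iodide counter-ions carry a total charge of -2, so each complex ion is 2+.
Ligand charges: 2×fluoro (-1 each), 2×ethylenediamine (neutral); total -2. So Ti + (-2) = 2+, giving Ti = +4.
Ligands are named alphabetically: ethylenediamine before fluoro.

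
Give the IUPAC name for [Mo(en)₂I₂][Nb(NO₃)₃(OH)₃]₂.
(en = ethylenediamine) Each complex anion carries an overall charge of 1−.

Both ions are complex: the cation is named first with the plain metal name, the anion second with the -ate form; each ion's ligands are alphabetised independently.
The complex anion is given as 1−; its ligand charges sum to -6, so Nb = +5.
With 2 anions per cation, the cation must be 2×1 = 2+.
Cation: ligand charges sum to -2; for the ion to be 2+, Mo = +4.

bis(ethylenediamine)diiodomolybdenum(IV) trihydroxotrinitratoniobate(V)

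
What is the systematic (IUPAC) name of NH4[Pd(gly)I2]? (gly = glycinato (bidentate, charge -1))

The 1 ammonium counter-ion carries a total charge of +1, so each complex ion is 1−.
Ligand charges: 1×glycinato (-1 each), 2×iodo (-1 each); total -3. So Pd + (-3) = 1−, giving Pd = +2.
The complex ion is anionic, so palladium takes the -ate form palladate(II).

ammonium (glycinato)diiodopalladate(II)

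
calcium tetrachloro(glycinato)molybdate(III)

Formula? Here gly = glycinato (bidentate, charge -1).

Ligands: 1 glycinato (gly, -1), 4 chloro (Cl, -1). Ligand charge sum = -5.
With Mo in oxidation state +3, the complex ion is [Mo...]^2−.
Charge balance with calcium (+2) requires 1 complex ion per 1 calcium.

Ca[MoCl4(gly)]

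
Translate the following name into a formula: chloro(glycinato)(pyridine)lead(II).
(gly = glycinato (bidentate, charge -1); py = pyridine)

[PbCl(gly)(py)]

Ligands: 1 glycinato (gly, -1), 1 chloro (Cl, -1), 1 pyridine (py, neutral). Ligand charge sum = -2.
With Pb in oxidation state +2, the complex ion is [Pb...].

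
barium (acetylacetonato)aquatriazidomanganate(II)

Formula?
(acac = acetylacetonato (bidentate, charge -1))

Ligands: 3 azido (N3, -1), 1 acetylacetonato (acac, -1), 1 aqua (H2O, neutral). Ligand charge sum = -4.
With Mn in oxidation state +2, the complex ion is [Mn...]^2−.
Charge balance with barium (+2) requires 1 complex ion per 1 barium.

Ba[Mn(acac)(H2O)(N3)3]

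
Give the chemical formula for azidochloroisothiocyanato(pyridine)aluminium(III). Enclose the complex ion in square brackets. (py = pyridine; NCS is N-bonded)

[AlCl(N3)(NCS)(py)]

Ligands: 1 chloro (Cl, -1), 1 azido (N3, -1), 1 pyridine (py, neutral), 1 isothiocyanato (NCS, -1). Ligand charge sum = -3.
With Al in oxidation state +3, the complex ion is [Al...].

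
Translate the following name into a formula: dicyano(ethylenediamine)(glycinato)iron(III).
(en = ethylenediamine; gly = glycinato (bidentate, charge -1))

[Fe(CN)2(en)(gly)]

Ligands: 2 cyano (CN, -1), 1 ethylenediamine (en, neutral), 1 glycinato (gly, -1). Ligand charge sum = -3.
With Fe in oxidation state +3, the complex ion is [Fe...].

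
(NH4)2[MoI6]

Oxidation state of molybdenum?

2 ammonium outside the brackets (+1 each) → the complex ion is 2−.
Ligand charges: 6×I = -6; sum -6.
Mo + (-6) = 2− ⇒ Mo is +4.

+4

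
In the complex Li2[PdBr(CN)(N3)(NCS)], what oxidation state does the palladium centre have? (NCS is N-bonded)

2 lithium outside the brackets (+1 each) → the complex ion is 2−.
Ligand charges: 1×CN = -1; 1×Br = -1; 1×N3 = -1; 1×NCS = -1; sum -4.
Pd + (-4) = 2− ⇒ Pd is +2.

+2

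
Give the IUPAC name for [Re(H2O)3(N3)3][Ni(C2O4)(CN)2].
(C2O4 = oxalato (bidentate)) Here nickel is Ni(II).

triaquatriazidorhenium(V) dicyanooxalatonickelate(II)

Both ions are complex: the cation is named first with the plain metal name, the anion second with the -ate form; each ion's ligands are alphabetised independently.
Ni is given as +2; the anion's ligand charges sum to -4, so the complex anion is 2−.
A 1:1 salt means the cation carries the equal and opposite charge, 2+.
Cation: ligand charges sum to -3; for the ion to be 2+, Re = +5.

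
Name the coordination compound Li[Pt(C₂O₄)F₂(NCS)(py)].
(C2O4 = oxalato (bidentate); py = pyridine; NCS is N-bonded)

lithium difluoroisothiocyanatooxalato(pyridine)platinate(IV)

The 1 lithium counter-ion carries a total charge of +1, so each complex ion is 1−.
Ligand charges: 1×oxalato (-2 each), 1×pyridine (neutral), 1×isothiocyanato (-1 each), 2×fluoro (-1 each); total -5. So Pt + (-5) = 1−, giving Pt = +4.
The complex ion is anionic, so platinum takes the -ate form platinate(IV).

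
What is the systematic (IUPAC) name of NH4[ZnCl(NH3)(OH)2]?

ammonium amminechlorodihydroxozincate(II)

The 1 ammonium counter-ion carries a total charge of +1, so each complex ion is 1−.
Ligand charges: 1×ammine (neutral), 2×hydroxo (-1 each), 1×chloro (-1 each); total -3. So Zn + (-3) = 1−, giving Zn = +2.
The complex ion is anionic, so zinc takes the -ate form zincate(II).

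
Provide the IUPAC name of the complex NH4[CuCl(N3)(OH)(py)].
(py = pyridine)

ammonium azidochlorohydroxo(pyridine)cuprate(II)

The 1 ammonium counter-ion carries a total charge of +1, so each complex ion is 1−.
Ligand charges: 1×pyridine (neutral), 1×azido (-1 each), 1×hydroxo (-1 each), 1×chloro (-1 each); total -3. So Cu + (-3) = 1−, giving Cu = +2.
The complex ion is anionic, so copper takes the -ate form cuprate(II).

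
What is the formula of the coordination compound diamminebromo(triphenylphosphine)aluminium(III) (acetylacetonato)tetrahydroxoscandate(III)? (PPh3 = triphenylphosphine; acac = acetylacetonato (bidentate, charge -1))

[AlBr(NH3)2(PPh3)][Sc(acac)(OH)4]

Cation [Al…]: ligand charges -1, Al(III) ⇒ ion charge 2+.
Anion [Sc…]: ligand charges -5, Sc(III) ⇒ ion charge 2−.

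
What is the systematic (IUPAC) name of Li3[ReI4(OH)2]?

lithium dihydroxotetraiodorhenate(III)

The 3 lithium counter-ions carry a total charge of +3, so each complex ion is 3−.
Ligand charges: 4×iodo (-1 each), 2×hydroxo (-1 each); total -6. So Re + (-6) = 3−, giving Re = +3.
Ligands are named alphabetically: hydroxo before iodo.
The complex ion is anionic, so rhenium takes the -ate form rhenate(III).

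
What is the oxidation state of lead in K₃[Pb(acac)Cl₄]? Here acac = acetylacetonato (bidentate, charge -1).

3 potassium outside the brackets (+1 each) → the complex ion is 3−.
Ligand charges: 1×acac = -1; 4×Cl = -4; sum -5.
Pb + (-5) = 3− ⇒ Pb is +2.

+2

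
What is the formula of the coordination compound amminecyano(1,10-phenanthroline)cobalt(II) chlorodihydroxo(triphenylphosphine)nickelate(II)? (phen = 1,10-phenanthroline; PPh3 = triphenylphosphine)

[Co(CN)(NH3)(phen)][NiCl(OH)2(PPh3)]

Cation [Co…]: ligand charges -1, Co(II) ⇒ ion charge 1+.
Anion [Ni…]: ligand charges -3, Ni(II) ⇒ ion charge 1−.
One 1+ cation balances one 1− anion.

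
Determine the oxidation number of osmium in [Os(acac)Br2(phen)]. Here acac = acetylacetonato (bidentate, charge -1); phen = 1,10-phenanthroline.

No counter-ion: the bracketed complex is neutral.
Ligand charges: 2×Br = -2; 1×acac = -1; 1×phen neutral; sum -3.
Os + (-3) = 0 ⇒ Os is +3.

+3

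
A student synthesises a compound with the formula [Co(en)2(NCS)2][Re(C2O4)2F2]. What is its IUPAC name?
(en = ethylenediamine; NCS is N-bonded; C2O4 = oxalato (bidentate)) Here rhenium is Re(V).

Re is given as +5; the anion's ligand charges sum to -6, so the complex anion is 1−.
A 1:1 salt means the cation carries the equal and opposite charge, 1+.
Cation: ligand charges sum to -2; for the ion to be 1+, Co = +3.

bis(ethylenediamine)diisothiocyanatocobalt(III) difluorodioxalatorhenate(V)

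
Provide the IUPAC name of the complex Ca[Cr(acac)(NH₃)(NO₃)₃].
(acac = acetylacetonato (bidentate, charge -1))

The 1 calcium counter-ion carries a total charge of +2, so each complex ion is 2−.
Ligand charges: 1×acetylacetonato (-1 each), 1×ammine (neutral), 3×nitrato (-1 each); total -4. So Cr + (-4) = 2−, giving Cr = +2.
The complex ion is anionic, so chromium takes the -ate form chromate(II).

calcium (acetylacetonato)amminetrinitratochromate(II)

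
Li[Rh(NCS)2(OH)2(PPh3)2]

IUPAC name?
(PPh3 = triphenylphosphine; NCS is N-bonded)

lithium dihydroxodiisothiocyanatobis(triphenylphosphine)rhodate(III)

The 1 lithium counter-ion carries a total charge of +1, so each complex ion is 1−.
Ligand charges: 2×hydroxo (-1 each), 2×triphenylphosphine (neutral), 2×isothiocyanato (-1 each); total -4. So Rh + (-4) = 1−, giving Rh = +3.
Ligands are named alphabetically: hydroxo before isothiocyanato before triphenylphosphine.
The complex ion is anionic, so rhodium takes the -ate form rhodate(III).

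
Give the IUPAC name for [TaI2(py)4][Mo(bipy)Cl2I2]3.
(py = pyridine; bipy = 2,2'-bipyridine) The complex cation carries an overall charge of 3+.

The complex cation is given as 3+; its ligand charges sum to -2, so Ta = +5.
With 3 anions per cation, each anion must be 3/3 = 1−.
Anion: ligand charges sum to -4; for the ion to be 1−, Mo = +3.

diiodotetrakis(pyridine)tantalum(V) (2,2'-bipyridine)dichlorodiiodomolybdate(III)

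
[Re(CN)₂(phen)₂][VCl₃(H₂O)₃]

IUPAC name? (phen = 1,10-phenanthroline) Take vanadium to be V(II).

dicyanobis(1,10-phenanthroline)rhenium(III) triaquatrichlorovanadate(II)

Both ions are complex: the cation is named first with the plain metal name, the anion second with the -ate form; each ion's ligands are alphabetised independently.
V is given as +2; the anion's ligand charges sum to -3, so the complex anion is 1−.
A 1:1 salt means the cation carries the equal and opposite charge, 1+.
Cation: ligand charges sum to -2; for the ion to be 1+, Re = +3.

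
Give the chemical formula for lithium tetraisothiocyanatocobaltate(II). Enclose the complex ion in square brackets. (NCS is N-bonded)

Ligands: 4 isothiocyanato (NCS, -1). Ligand charge sum = -4.
Charge balance with lithium (+1) requires 1 complex ion per 2 lithium.

Li2[Co(NCS)4]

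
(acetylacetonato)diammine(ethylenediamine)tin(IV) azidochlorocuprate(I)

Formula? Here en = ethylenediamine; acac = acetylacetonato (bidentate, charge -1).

Cation [Sn…]: ligand charges -1, Sn(IV) ⇒ ion charge 3+.
Anion [Cu…]: ligand charges -2, Cu(I) ⇒ ion charge 1−.

[Sn(acac)(en)(NH3)2][CuCl(N3)]3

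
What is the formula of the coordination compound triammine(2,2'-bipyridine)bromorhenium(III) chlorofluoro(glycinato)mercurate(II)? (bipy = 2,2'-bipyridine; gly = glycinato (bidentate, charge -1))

Cation [Re…]: ligand charges -1, Re(III) ⇒ ion charge 2+.
Anion [Hg…]: ligand charges -3, Hg(II) ⇒ ion charge 1−.

[Re(bipy)Br(NH3)3][HgClF(gly)]2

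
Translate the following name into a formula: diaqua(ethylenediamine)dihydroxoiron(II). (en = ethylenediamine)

[Fe(en)(H2O)2(OH)2]

Ligands: 2 hydroxo (OH, -1), 2 aqua (H2O, neutral), 1 ethylenediamine (en, neutral). Ligand charge sum = -2.
With Fe in oxidation state +2, the complex ion is [Fe...].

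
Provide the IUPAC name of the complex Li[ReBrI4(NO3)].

The 1 lithium counter-ion carries a total charge of +1, so each complex ion is 1−.
Ligand charges: 1×nitrato (-1 each), 4×iodo (-1 each), 1×bromo (-1 each); total -6. So Re + (-6) = 1−, giving Re = +5.
The complex ion is anionic, so rhenium takes the -ate form rhenate(V).

lithium bromotetraiodonitratorhenate(V)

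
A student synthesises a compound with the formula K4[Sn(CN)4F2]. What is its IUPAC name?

potassium tetracyanodifluorostannate(II)

The 4 potassium counter-ions carry a total charge of +4, so each complex ion is 4−.
Ligand charges: 2×fluoro (-1 each), 4×cyano (-1 each); total -6. So Sn + (-6) = 4−, giving Sn = +2.
Ligands are named alphabetically: cyano before fluoro.
The complex ion is anionic, so tin takes the -ate form stannate(II).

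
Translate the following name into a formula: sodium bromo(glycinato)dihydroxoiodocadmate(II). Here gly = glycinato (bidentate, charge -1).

Na3[CdBr(gly)I(OH)2]

Ligands: 2 hydroxo (OH, -1), 1 bromo (Br, -1), 1 glycinato (gly, -1), 1 iodo (I, -1). Ligand charge sum = -5.
With Cd in oxidation state +2, the complex ion is [Cd...]^3−.
Charge balance with sodium (+1) requires 1 complex ion per 3 sodium.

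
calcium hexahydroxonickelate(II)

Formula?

Ca2[Ni(OH)6]

Ligands: 6 hydroxo (OH, -1). Ligand charge sum = -6.
Charge balance with calcium (+2) requires 1 complex ion per 2 calcium.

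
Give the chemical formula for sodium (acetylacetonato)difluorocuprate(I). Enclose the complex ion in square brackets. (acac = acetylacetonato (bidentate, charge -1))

Na2[Cu(acac)F2]

Ligands: 1 acetylacetonato (acac, -1), 2 fluoro (F, -1). Ligand charge sum = -3.
Charge balance with sodium (+1) requires 1 complex ion per 2 sodium.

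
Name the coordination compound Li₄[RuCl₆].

lithium hexachlororuthenate(II)

The 4 lithium counter-ions carry a total charge of +4, so each complex ion is 4−.
Ligand charges: 6×chloro (-1 each); total -6. So Ru + (-6) = 4−, giving Ru = +2.
The complex ion is anionic, so ruthenium takes the -ate form ruthenate(II).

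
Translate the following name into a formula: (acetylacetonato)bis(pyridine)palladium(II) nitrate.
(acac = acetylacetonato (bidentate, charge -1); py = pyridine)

[Pd(acac)(py)2]NO3

Ligands: 1 acetylacetonato (acac, -1), 2 pyridine (py, neutral). Ligand charge sum = -1.
With Pd in oxidation state +2, the complex ion is [Pd...]^1+.
Charge balance with nitrate (-1) requires 1 complex ion per 1 nitrate.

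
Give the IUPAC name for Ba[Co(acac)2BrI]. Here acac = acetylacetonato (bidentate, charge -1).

The 1 barium counter-ion carries a total charge of +2, so each complex ion is 2−.
Ligand charges: 1×iodo (-1 each), 2×acetylacetonato (-1 each), 1×bromo (-1 each); total -4. So Co + (-4) = 2−, giving Co = +2.
Ligands are named alphabetically: acetylacetonato before bromo before iodo.
The complex ion is anionic, so cobalt takes the -ate form cobaltate(II).

barium bis(acetylacetonato)bromoiodocobaltate(II)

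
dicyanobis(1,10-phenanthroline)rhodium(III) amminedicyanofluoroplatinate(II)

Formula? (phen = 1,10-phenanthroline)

Cation [Rh…]: ligand charges -2, Rh(III) ⇒ ion charge 1+.
Anion [Pt…]: ligand charges -3, Pt(II) ⇒ ion charge 1−.
One 1+ cation balances one 1− anion.

[Rh(CN)2(phen)2][Pt(CN)2F(NH3)]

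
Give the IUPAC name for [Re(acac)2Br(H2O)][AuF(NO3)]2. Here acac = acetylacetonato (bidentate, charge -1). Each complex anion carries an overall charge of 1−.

bis(acetylacetonato)aquabromorhenium(V) fluoronitratoaurate(I)

Both ions are complex: the cation is named first with the plain metal name, the anion second with the -ate form; each ion's ligands are alphabetised independently.
The complex anion is given as 1−; its ligand charges sum to -2, so Au = +1.
With 2 anions per cation, the cation must be 2×1 = 2+.
Cation: ligand charges sum to -3; for the ion to be 2+, Re = +5.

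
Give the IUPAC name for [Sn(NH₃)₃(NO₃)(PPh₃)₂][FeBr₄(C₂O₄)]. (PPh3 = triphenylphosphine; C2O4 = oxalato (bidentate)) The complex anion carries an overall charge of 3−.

triamminenitratobis(triphenylphosphine)tin(IV) tetrabromooxalatoferrate(III)

The complex anion is given as 3−; its ligand charges sum to -6, so Fe = +3.
A 1:1 salt means the cation carries the equal and opposite charge, 3+.
Cation: ligand charges sum to -1; for the ion to be 3+, Sn = +4.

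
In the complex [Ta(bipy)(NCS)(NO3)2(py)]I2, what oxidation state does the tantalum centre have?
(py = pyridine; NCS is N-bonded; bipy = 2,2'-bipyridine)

2 iodide outside the brackets (-1 each) → the complex ion is 2+.
Ligand charges: 1×py neutral; 1×NCS = -1; 1×bipy neutral; 2×NO3 = -2; sum -3.
Ta + (-3) = 2+ ⇒ Ta is +5.

+5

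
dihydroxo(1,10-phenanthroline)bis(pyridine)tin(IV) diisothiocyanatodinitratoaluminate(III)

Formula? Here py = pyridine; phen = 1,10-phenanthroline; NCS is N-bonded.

[Sn(OH)2(phen)(py)2][Al(NCS)2(NO3)2]2

Cation [Sn…]: ligand charges -2, Sn(IV) ⇒ ion charge 2+.
Anion [Al…]: ligand charges -4, Al(III) ⇒ ion charge 1−.
One 2+ cation requires 2 of the 1− anion.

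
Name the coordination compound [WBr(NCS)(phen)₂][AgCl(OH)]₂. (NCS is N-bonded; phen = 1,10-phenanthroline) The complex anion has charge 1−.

The complex anion is given as 1−; its ligand charges sum to -2, so Ag = +1.
With 2 anions per cation, the cation must be 2×1 = 2+.
Cation: ligand charges sum to -2; for the ion to be 2+, W = +4.

bromoisothiocyanatobis(1,10-phenanthroline)tungsten(IV) chlorohydroxoargentate(I)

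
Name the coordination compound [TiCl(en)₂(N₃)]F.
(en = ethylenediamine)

azidochlorobis(ethylenediamine)titanium(III) fluoride

The 1 fluoride counter-ion carries a total charge of -1, so each complex ion is 1+.
Ligand charges: 1×azido (-1 each), 1×chloro (-1 each), 2×ethylenediamine (neutral); total -2. So Ti + (-2) = 1+, giving Ti = +3.
Ligands are named alphabetically: azido before chloro before ethylenediamine.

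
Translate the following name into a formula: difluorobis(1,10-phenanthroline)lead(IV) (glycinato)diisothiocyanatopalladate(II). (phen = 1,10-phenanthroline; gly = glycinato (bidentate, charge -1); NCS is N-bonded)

Cation [Pb…]: ligand charges -2, Pb(IV) ⇒ ion charge 2+.
Anion [Pd…]: ligand charges -3, Pd(II) ⇒ ion charge 1−.

[PbF2(phen)2][Pd(gly)(NCS)2]2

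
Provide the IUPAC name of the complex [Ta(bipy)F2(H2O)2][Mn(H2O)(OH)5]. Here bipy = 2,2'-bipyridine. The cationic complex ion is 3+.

diaqua(2,2'-bipyridine)difluorotantalum(V) aquapentahydroxomanganate(II)

Both ions are complex: the cation is named first with the plain metal name, the anion second with the -ate form; each ion's ligands are alphabetised independently.
The complex cation is given as 3+; its ligand charges sum to -2, so Ta = +5.
A 1:1 salt means the anion carries the equal and opposite charge, 3−.
Anion: ligand charges sum to -5; for the ion to be 3−, Mn = +2.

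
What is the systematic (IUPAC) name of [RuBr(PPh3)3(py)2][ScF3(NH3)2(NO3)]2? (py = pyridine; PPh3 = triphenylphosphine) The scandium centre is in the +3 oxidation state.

bromobis(pyridine)tris(triphenylphosphine)ruthenium(III) diamminetrifluoronitratoscandate(III)

Both ions are complex: the cation is named first with the plain metal name, the anion second with the -ate form; each ion's ligands are alphabetised independently.
Sc is given as +3; the anion's ligand charges sum to -4, so the complex anion is 1−.
With 2 anions per cation, the cation must be 2×1 = 2+.
Cation: ligand charges sum to -1; for the ion to be 2+, Ru = +3.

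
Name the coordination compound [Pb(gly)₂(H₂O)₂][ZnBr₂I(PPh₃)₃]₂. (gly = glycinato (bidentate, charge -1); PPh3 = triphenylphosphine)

diaquabis(glycinato)lead(IV) dibromoiodotris(triphenylphosphine)zincate(II)

Both ions are complex: the cation is named first with the plain metal name, the anion second with the -ate form; each ion's ligands are alphabetised independently.
Zinc is always +2 in its complexes; the anion's ligand charges sum to -3, so the complex anion is 1−.
With 2 anions per cation, the cation must be 2×1 = 2+.
Cation: ligand charges sum to -2; for the ion to be 2+, Pb = +4.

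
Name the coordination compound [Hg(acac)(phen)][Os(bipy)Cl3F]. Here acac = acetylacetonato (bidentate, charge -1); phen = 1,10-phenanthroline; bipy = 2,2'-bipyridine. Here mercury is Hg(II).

Both ions are complex: the cation is named first with the plain metal name, the anion second with the -ate form; each ion's ligands are alphabetised independently.
Hg is given as +2; the cation's ligand charges sum to -1, so the complex cation is 1+.
A 1:1 salt means the anion carries the equal and opposite charge, 1−.
Anion: ligand charges sum to -4; for the ion to be 1−, Os = +3.

(acetylacetonato)(1,10-phenanthroline)mercury(II) (2,2'-bipyridine)trichlorofluoroosmate(III)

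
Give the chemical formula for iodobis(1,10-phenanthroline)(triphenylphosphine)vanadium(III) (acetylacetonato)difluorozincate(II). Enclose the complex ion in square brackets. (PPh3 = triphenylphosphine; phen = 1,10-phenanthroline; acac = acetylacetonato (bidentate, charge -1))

[VI(phen)2(PPh3)][Zn(acac)F2]2

Cation [V…]: ligand charges -1, V(III) ⇒ ion charge 2+.
Anion [Zn…]: ligand charges -3, Zn(II) ⇒ ion charge 1−.
One 2+ cation requires 2 of the 1− anion.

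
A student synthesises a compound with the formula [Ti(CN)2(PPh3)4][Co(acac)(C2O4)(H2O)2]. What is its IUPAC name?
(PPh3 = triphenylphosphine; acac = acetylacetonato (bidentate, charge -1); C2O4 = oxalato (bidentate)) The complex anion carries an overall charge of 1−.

dicyanotetrakis(triphenylphosphine)titanium(III) (acetylacetonato)diaquaoxalatocobaltate(II)

Both ions are complex: the cation is named first with the plain metal name, the anion second with the -ate form; each ion's ligands are alphabetised independently.
The complex anion is given as 1−; its ligand charges sum to -3, so Co = +2.
A 1:1 salt means the cation carries the equal and opposite charge, 1+.
Cation: ligand charges sum to -2; for the ion to be 1+, Ti = +3.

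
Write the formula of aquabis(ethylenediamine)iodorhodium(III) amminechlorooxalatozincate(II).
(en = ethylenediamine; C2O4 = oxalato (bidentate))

Cation [Rh…]: ligand charges -1, Rh(III) ⇒ ion charge 2+.
Anion [Zn…]: ligand charges -3, Zn(II) ⇒ ion charge 1−.

[Rh(en)2(H2O)I][Zn(C2O4)Cl(NH3)]2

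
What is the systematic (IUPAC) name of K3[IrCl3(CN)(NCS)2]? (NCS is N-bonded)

The 3 potassium counter-ions carry a total charge of +3, so each complex ion is 3−.
Ligand charges: 3×chloro (-1 each), 1×cyano (-1 each), 2×isothiocyanato (-1 each); total -6. So Ir + (-6) = 3−, giving Ir = +3.
The complex ion is anionic, so iridium takes the -ate form iridate(III).

potassium trichlorocyanodiisothiocyanatoiridate(III)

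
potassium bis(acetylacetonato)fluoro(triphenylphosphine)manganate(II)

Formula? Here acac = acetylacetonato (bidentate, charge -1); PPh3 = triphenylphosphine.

K[Mn(acac)2F(PPh3)]

Ligands: 2 acetylacetonato (acac, -1), 1 triphenylphosphine (PPh3, neutral), 1 fluoro (F, -1). Ligand charge sum = -3.
With Mn in oxidation state +2, the complex ion is [Mn...]^1−.
Charge balance with potassium (+1) requires 1 complex ion per 1 potassium.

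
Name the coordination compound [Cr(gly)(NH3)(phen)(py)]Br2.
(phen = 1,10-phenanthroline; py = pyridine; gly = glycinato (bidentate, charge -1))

ammine(glycinato)(1,10-phenanthroline)(pyridine)chromium(III) bromide

The 2 bromide counter-ions carry a total charge of -2, so each complex ion is 2+.
Ligand charges: 1×1,10-phenanthroline (neutral), 1×pyridine (neutral), 1×ammine (neutral), 1×glycinato (-1 each); total -1. So Cr + (-1) = 2+, giving Cr = +3.
Ligands are named alphabetically: ammine before glycinato before phenanthroline before pyridine.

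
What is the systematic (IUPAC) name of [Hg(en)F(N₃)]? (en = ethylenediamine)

There is no counter-ion, so the complex is neutral overall.
Ligand charges: 1×fluoro (-1 each), 1×ethylenediamine (neutral), 1×azido (-1 each); total -2. So Hg + (-2) = 0, giving Hg = +2.
Ligands are named alphabetically: azido before ethylenediamine before fluoro.

azido(ethylenediamine)fluoromercury(II)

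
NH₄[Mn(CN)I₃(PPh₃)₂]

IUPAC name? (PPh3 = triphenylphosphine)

The 1 ammonium counter-ion carries a total charge of +1, so each complex ion is 1−.
Ligand charges: 3×iodo (-1 each), 1×cyano (-1 each), 2×triphenylphosphine (neutral); total -4. So Mn + (-4) = 1−, giving Mn = +3.
Ligands are named alphabetically: cyano before iodo before triphenylphosphine.
The complex ion is anionic, so manganese takes the -ate form manganate(III).

ammonium cyanotriiodobis(triphenylphosphine)manganate(III)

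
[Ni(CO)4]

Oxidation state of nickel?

0

No counter-ion: the bracketed complex is neutral.
Ligand charges: 4×CO neutral; sum 0.
Ni + (0) = 0 ⇒ Ni is 0.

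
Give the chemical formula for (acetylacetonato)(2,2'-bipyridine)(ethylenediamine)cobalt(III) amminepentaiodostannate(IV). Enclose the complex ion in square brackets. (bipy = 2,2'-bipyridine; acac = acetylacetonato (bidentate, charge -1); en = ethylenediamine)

[Co(acac)(bipy)(en)][SnI5(NH3)]2

Cation [Co…]: ligand charges -1, Co(III) ⇒ ion charge 2+.
Anion [Sn…]: ligand charges -5, Sn(IV) ⇒ ion charge 1−.
One 2+ cation requires 2 of the 1− anion.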